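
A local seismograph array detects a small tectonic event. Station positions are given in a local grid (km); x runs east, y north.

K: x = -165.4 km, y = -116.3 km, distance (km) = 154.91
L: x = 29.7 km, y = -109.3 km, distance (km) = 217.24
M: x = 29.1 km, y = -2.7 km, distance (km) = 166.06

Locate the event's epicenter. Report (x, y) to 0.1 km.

Circle about each station: (x + 165.4)² + (y + 116.3)² = 154.91²; (x − 29.7)² + (y + 109.3)² = 217.24²; (x − 29.1)² + (y + 2.7)² = 166.06².
Subtracting the K equation from the L and M equations removes the quadratic terms:
390.2 x + 14.0 y = -51250.38
389.0 x + 227.2 y = -43607.57
Solving the 2×2 system: x ≈ -132.6, y ≈ 35.1 km.

-132.6 km east, 35.1 km north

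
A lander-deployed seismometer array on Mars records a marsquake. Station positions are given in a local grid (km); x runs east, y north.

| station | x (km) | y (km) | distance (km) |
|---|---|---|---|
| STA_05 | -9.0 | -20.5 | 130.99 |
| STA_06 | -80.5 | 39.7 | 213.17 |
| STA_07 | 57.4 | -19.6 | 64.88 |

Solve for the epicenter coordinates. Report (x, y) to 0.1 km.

Circle about each station: (x + 9.0)² + (y + 20.5)² = 130.99²; (x + 80.5)² + (y − 39.7)² = 213.17²; (x − 57.4)² + (y + 19.6)² = 64.88².
Subtracting pairs of circle equations eliminates x²+y² and gives linear equations (the radical axes):
-143.0 x + 120.4 y = -20727.98
132.8 x + 1.8 y = 16126.64
Solving the 2×2 system: x ≈ 121.8, y ≈ -27.5 km.

121.8 km east, -27.5 km north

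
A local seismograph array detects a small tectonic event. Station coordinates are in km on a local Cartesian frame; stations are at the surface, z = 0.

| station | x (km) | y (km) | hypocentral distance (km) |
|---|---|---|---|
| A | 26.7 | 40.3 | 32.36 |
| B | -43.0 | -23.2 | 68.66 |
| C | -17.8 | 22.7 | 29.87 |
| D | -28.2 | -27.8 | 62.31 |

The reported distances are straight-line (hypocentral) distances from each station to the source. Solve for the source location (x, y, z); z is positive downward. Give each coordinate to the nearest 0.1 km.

Each station gives a sphere (x−x_i)² + (y−y_i)² + z² = d_i² (stations at z=0).
Subtracting the A sphere from B and C: z² cancels, leaving linear equations in x and y:
-139.4 x − 127.0 y = -3616.77
-89.0 x − 35.2 y = -1349.90
Solving: x ≈ 6.899, y ≈ 20.906 km (keep extra digits for the depth step; rounded: 6.9, 20.9).
Then from the A sphere: z² = 32.36² − (x − 26.7)² − (y − 40.3)² with x = 6.899, y = 20.906, so z ≈ 16.702 ≈ 16.7 km.

x ≈ 6.9 km, y ≈ 20.9 km, depth ≈ 16.7 km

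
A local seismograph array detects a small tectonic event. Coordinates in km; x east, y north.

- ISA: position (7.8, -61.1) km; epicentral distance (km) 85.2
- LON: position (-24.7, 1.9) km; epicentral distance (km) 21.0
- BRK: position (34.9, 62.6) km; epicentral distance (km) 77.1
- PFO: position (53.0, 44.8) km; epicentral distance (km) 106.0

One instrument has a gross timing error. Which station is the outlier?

Solve using three stations at a time. Using ISA, LON, PFO (subtract circle equations pairwise → linear system) gives (x, y) ≈ (-45.4, 5.4).
Distances from that point to each station vs reported:
  ISA: calculated 85.2 vs reported 85.2 → residual 0.0 km
  LON: calculated 21.0 vs reported 21.0 → residual 0.0 km
  BRK: calculated 98.6 vs reported 77.1 → residual 21.5 km
  PFO: calculated 106.0 vs reported 106.0 → residual 0.0 km
ISA, LON, PFO are mutually consistent (residuals ≈ 0); BRK is off by 21.5 km.

BRK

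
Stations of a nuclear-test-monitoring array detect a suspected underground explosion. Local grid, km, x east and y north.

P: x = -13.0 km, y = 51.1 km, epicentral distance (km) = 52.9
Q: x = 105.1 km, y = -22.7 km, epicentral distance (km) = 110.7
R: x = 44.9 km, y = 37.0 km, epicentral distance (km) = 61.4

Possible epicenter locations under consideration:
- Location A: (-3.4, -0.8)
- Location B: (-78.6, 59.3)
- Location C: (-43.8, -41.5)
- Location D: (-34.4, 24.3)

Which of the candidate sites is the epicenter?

For each candidate, compare |candidate − station| to the reported distance:
Location A: residuals P 0.1, Q 0.0, R 0.1 → max 0.1 km
Location B: residuals P 13.2, Q 90.5, R 64.1 → max 90.5 km
Location C: residuals P 44.7, Q 39.4, R 57.0 → max 57.0 km
Location D: residuals P 18.6, Q 36.5, R 18.9 → max 36.5 km
Only Location A has all residuals ≈ 0.

Location A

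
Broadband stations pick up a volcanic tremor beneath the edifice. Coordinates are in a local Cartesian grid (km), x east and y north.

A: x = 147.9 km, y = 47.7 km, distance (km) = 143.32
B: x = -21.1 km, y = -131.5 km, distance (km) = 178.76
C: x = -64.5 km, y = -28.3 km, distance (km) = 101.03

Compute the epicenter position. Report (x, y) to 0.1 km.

Circle about each station: (x − 147.9)² + (y − 47.7)² = 143.32²; (x + 21.1)² + (y + 131.5)² = 178.76²; (x + 64.5)² + (y + 28.3)² = 101.03².
Subtracting the A equation from the B and C equations removes the quadratic terms:
-338.0 x − 358.4 y = -17826.76
-424.8 x − 152.0 y = -8855.00
Solving the 2×2 system: x ≈ 4.6, y ≈ 45.4 km.

x ≈ 4.6 km, y ≈ 45.4 km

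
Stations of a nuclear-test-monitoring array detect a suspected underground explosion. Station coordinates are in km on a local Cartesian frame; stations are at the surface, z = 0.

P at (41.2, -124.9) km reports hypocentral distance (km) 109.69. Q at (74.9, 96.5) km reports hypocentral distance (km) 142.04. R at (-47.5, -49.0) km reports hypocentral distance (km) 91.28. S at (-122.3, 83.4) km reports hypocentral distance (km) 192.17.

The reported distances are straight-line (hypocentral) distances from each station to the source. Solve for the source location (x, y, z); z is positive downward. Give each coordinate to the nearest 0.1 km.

Each station gives a sphere (x−x_i)² + (y−y_i)² + z² = d_i² (stations at z=0).
Subtracting the P sphere from Q and R: z² cancels, leaving linear equations in x and y:
67.4 x + 442.8 y = -10518.66
-177.4 x + 151.8 y = -8940.34
Solving: x ≈ 26.604, y ≈ -27.804 km (keep extra digits for the depth step; rounded: 26.6, -27.8).
Then from the P sphere: z² = 109.69² − (x − 41.2)² − (y + 124.9)² with x = 26.604, y = -27.804, so z ≈ 48.900 ≈ 48.9 km.

x ≈ 26.6 km, y ≈ -27.8 km, depth ≈ 48.9 km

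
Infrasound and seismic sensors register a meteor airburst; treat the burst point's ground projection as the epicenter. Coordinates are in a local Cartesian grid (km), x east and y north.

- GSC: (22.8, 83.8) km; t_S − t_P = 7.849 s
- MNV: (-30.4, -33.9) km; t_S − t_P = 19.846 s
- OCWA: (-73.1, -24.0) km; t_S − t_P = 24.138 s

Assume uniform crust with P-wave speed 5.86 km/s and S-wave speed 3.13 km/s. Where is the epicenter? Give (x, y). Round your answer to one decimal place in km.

Distance from S−P lag: d = Δt · v_P v_S / (v_P − v_S) = Δt · (5.86·3.13)/(5.86−3.13) ≈ 6.7186·Δt.
So d_GSC = 52.73, d_MNV = 133.34, d_OCWA = 162.17 km.
Circle about each station: (x − 22.8)² + (y − 83.8)² = 52.73²; (x + 30.4)² + (y + 33.9)² = 133.34²; (x + 73.1)² + (y + 24.0)² = 162.17².
Subtracting the GSC equation from the MNV and OCWA equations removes the quadratic terms:
-106.4 x − 235.4 y = -20468.01
-191.8 x − 215.6 y = -25141.33
Solving the 2×2 system: x ≈ 67.8, y ≈ 56.3 km.
Check against GSC (with the unrounded x, y): √((x − 22.8)²+(y − 83.8)²) = 52.71 ≈ 52.73 km. ✓

(67.8, 56.3)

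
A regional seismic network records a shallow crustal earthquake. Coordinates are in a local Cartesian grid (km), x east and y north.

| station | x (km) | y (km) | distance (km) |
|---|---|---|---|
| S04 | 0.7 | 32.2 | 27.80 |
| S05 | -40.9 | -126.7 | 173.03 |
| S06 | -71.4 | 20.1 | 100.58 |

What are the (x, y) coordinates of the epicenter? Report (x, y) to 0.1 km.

Circle about each station: (x − 0.7)² + (y − 32.2)² = 27.80²; (x + 40.9)² + (y + 126.7)² = 173.03²; (x + 71.4)² + (y − 20.1)² = 100.58².
Subtracting the S04 equation from the S05 and S06 equations removes the quadratic terms:
-83.2 x − 317.8 y = -12478.17
-144.2 x − 24.2 y = -4878.86
Solving the 2×2 system: x ≈ 28.5, y ≈ 31.8 km.

x ≈ 28.5 km, y ≈ 31.8 km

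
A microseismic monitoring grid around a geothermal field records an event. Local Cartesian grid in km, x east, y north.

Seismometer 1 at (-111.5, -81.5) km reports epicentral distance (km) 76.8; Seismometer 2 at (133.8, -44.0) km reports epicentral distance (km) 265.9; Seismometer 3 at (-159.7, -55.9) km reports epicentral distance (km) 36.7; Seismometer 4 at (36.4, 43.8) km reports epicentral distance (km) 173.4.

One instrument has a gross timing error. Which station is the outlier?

Seismometer 3

Solve using three stations at a time. Using Seismometer 1, Seismometer 2, Seismometer 4 (subtract circle equations pairwise → linear system) gives (x, y) ≈ (-129.5, -6.8).
Distances from that point to each station vs reported:
  Seismometer 1: calculated 76.9 vs reported 76.8 → residual 0.1 km
  Seismometer 2: calculated 265.9 vs reported 265.9 → residual 0.0 km
  Seismometer 3: calculated 57.7 vs reported 36.7 → residual 21.0 km
  Seismometer 4: calculated 173.4 vs reported 173.4 → residual 0.0 km
Seismometer 1, Seismometer 2, Seismometer 4 are mutually consistent (residuals ≈ 0); Seismometer 3 is off by 21.0 km.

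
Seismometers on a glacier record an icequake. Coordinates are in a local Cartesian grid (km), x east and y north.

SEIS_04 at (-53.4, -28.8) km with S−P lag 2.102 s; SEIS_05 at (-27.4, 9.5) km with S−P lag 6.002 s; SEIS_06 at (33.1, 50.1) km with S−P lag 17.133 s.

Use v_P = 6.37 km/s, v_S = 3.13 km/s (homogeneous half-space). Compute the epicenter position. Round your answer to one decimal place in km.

Distance from S−P lag: d = Δt · v_P v_S / (v_P − v_S) = Δt · (6.37·3.13)/(6.37−3.13) ≈ 6.1537·Δt.
So d_SEIS_04 = 12.94, d_SEIS_05 = 36.93, d_SEIS_06 = 105.43 km.
Circle about each station: (x + 53.4)² + (y + 28.8)² = 12.94²; (x + 27.4)² + (y − 9.5)² = 36.93²; (x − 33.1)² + (y − 50.1)² = 105.43².
Subtracting pairs of circle equations eliminates x²+y² and gives linear equations (the radical axes):
52.0 x + 76.6 y = -4036.37
173.0 x + 157.8 y = -11023.42
Solving the 2×2 system: x ≈ -41.1, y ≈ -24.8 km.
Check against SEIS_04 (with the unrounded x, y): √((x + 53.4)²+(y + 28.8)²) = 12.93 ≈ 12.94 km. ✓

x ≈ -41.1 km, y ≈ -24.8 km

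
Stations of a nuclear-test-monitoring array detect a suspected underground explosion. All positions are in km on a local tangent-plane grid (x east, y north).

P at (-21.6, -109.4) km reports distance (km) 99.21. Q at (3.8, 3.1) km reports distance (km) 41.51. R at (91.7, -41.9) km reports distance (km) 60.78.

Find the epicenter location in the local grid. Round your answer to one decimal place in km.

x ≈ 32.9 km, y ≈ -26.5 km

Circle about each station: (x + 21.6)² + (y + 109.4)² = 99.21²; (x − 3.8)² + (y − 3.1)² = 41.51²; (x − 91.7)² + (y + 41.9)² = 60.78².
Subtracting the P equation from the Q and R equations removes the quadratic terms:
50.8 x + 225.0 y = -4291.33
226.6 x + 135.0 y = 3878.00
Solving the 2×2 system: x ≈ 32.9, y ≈ -26.5 km.
Check against P (with the unrounded x, y): √((x + 21.6)²+(y + 109.4)²) = 99.21 ≈ 99.21 km. ✓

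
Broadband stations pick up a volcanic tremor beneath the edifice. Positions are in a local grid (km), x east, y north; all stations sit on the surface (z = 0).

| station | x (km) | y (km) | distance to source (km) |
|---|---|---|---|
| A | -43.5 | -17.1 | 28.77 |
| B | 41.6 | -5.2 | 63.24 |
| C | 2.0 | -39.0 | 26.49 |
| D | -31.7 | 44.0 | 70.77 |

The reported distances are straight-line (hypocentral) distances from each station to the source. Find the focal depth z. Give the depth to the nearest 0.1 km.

Each station gives a sphere (x−x_i)² + (y−y_i)² + z² = d_i² (stations at z=0).
Subtracting the A sphere from B and C: z² cancels, leaving linear equations in x and y:
170.2 x + 23.8 y = -3598.64
91.0 x − 43.8 y = -533.67
Solving: x ≈ -17.704, y ≈ -24.598 km (keep extra digits for the depth step; rounded: -17.7, -24.6).
Then from the A sphere: z² = 28.77² − (x + 43.5)² − (y + 17.1)² with x = -17.704, y = -24.598, so z ≈ 10.299 ≈ 10.3 km.

depth ≈ 10.3 km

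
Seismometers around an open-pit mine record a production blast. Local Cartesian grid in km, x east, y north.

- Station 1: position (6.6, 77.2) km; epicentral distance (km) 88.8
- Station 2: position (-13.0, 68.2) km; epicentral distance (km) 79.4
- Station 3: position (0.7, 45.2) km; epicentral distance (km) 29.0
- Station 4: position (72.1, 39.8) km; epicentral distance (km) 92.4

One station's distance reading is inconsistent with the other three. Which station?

Solve using three stations at a time. Using Station 1, Station 2, Station 4 (subtract circle equations pairwise → linear system) gives (x, y) ≈ (-5.2, -10.8).
Distances from that point to each station vs reported:
  Station 1: calculated 88.8 vs reported 88.8 → residual 0.0 km
  Station 2: calculated 79.4 vs reported 79.4 → residual 0.0 km
  Station 3: calculated 56.3 vs reported 29.0 → residual 27.3 km
  Station 4: calculated 92.4 vs reported 92.4 → residual 0.0 km
Station 1, Station 2, Station 4 are mutually consistent (residuals ≈ 0); Station 3 is off by 27.3 km.

Station 3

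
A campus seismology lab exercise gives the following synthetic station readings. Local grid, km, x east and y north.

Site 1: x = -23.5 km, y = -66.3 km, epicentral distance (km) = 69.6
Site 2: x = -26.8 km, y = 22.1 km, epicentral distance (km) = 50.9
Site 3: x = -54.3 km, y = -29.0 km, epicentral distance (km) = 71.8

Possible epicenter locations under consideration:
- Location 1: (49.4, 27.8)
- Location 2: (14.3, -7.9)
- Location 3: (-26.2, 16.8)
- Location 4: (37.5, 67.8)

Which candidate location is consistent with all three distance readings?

For each candidate, compare |candidate − station| to the reported distance:
Location 1: residuals Site 1 49.4, Site 2 25.5, Site 3 46.4 → max 49.4 km
Location 2: residuals Site 1 0.0, Site 2 0.0, Site 3 0.0 → max 0.0 km
Location 3: residuals Site 1 13.5, Site 2 45.6, Site 3 18.1 → max 45.6 km
Location 4: residuals Site 1 77.7, Site 2 28.0, Site 3 61.6 → max 77.7 km
Only Location 2 has all residuals ≈ 0.

Location 2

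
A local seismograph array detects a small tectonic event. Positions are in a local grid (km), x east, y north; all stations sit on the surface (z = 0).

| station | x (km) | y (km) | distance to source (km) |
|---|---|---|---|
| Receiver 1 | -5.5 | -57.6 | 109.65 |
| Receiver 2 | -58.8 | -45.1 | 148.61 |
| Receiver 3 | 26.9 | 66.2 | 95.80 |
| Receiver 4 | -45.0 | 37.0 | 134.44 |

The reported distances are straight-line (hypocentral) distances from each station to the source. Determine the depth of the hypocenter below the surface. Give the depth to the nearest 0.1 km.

Each station gives a sphere (x−x_i)² + (y−y_i)² + z² = d_i² (stations at z=0).
Subtracting the Receiver 1 sphere from Receiver 2 and Receiver 3: z² cancels, leaving linear equations in x and y:
-106.6 x + 25.0 y = -7918.37
64.8 x + 247.6 y = 4603.52
Solving: x ≈ 74.094, y ≈ -0.799 km (keep extra digits for the depth step; rounded: 74.1, -0.8).
Then from the Receiver 1 sphere: z² = 109.65² − (x + 5.5)² − (y + 57.6)² with x = 74.094, y = -0.799, so z ≈ 49.614 ≈ 49.6 km.

z ≈ 49.6 km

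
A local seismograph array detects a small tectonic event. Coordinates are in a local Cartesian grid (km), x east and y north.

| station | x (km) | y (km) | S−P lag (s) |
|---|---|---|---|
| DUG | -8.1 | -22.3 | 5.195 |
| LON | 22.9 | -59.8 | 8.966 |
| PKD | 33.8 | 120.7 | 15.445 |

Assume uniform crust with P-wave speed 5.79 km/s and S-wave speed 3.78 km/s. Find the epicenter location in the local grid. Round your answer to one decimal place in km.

Distance from S−P lag: d = Δt · v_P v_S / (v_P − v_S) = Δt · (5.79·3.78)/(5.79−3.78) ≈ 10.8887·Δt.
So d_DUG = 56.57, d_LON = 97.63, d_PKD = 168.18 km.
Circle about each station: (x + 8.1)² + (y + 22.3)² = 56.57²; (x − 22.9)² + (y + 59.8)² = 97.63²; (x − 33.8)² + (y − 120.7)² = 168.18².
Subtracting pairs of circle equations eliminates x²+y² and gives linear equations (the radical axes):
62.0 x − 75.0 y = -2793.90
83.8 x + 286.0 y = -9936.32
Solving the 2×2 system: x ≈ -64.3, y ≈ -15.9 km.

x ≈ -64.3 km, y ≈ -15.9 km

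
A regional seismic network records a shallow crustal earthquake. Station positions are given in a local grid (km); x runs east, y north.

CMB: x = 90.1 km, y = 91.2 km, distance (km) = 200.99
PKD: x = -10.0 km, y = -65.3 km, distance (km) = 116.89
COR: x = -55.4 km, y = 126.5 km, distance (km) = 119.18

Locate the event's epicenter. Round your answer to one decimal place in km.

Circle about each station: (x − 90.1)² + (y − 91.2)² = 200.99²; (x + 10.0)² + (y + 65.3)² = 116.89²; (x + 55.4)² + (y − 126.5)² = 119.18².
Subtracting the CMB equation from the PKD and COR equations removes the quadratic terms:
-200.2 x − 313.0 y = 14662.35
-291.0 x + 70.6 y = 28829.07
Solving the 2×2 system: x ≈ -95.6, y ≈ 14.3 km.

-95.6 km east, 14.3 km north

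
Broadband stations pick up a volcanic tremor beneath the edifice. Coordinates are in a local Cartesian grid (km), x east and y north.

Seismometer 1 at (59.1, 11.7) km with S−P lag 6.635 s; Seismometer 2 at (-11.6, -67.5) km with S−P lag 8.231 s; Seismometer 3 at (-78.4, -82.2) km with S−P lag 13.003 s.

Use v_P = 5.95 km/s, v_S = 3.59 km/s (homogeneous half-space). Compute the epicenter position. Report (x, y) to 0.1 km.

(-0.7, 6.2)

Distance from S−P lag: d = Δt · v_P v_S / (v_P − v_S) = Δt · (5.95·3.59)/(5.95−3.59) ≈ 9.0511·Δt.
So d_Seismometer 1 = 60.05, d_Seismometer 2 = 74.50, d_Seismometer 3 = 117.69 km.
Circle about each station: (x − 59.1)² + (y − 11.7)² = 60.05²; (x + 11.6)² + (y + 67.5)² = 74.50²; (x + 78.4)² + (y + 82.2)² = 117.69².
Subtracting the Seismometer 1 equation from the Seismometer 2 and Seismometer 3 equations removes the quadratic terms:
-141.4 x − 158.4 y = -883.14
-275.0 x − 187.8 y = -971.23
Solving the 2×2 system: x ≈ -0.7, y ≈ 6.2 km.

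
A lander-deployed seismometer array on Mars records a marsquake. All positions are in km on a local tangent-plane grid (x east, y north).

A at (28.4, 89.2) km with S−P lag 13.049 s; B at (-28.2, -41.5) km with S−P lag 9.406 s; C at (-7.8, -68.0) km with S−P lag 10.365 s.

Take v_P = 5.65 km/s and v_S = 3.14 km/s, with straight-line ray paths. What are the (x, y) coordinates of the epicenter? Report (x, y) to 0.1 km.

(26.0, -3.0)

Distance from S−P lag: d = Δt · v_P v_S / (v_P − v_S) = Δt · (5.65·3.14)/(5.65−3.14) ≈ 7.0681·Δt.
So d_A = 92.23, d_B = 66.48, d_C = 73.26 km.
Circle about each station: (x − 28.4)² + (y − 89.2)² = 92.23²; (x + 28.2)² + (y + 41.5)² = 66.48²; (x + 7.8)² + (y + 68.0)² = 73.26².
Subtracting the A equation from the B and C equations removes the quadratic terms:
-113.2 x − 261.4 y = -2158.93
-72.4 x − 314.4 y = -939.01
Solving the 2×2 system: x ≈ 26.0, y ≈ -3.0 km.
Check against A (with the unrounded x, y): √((x − 28.4)²+(y − 89.2)²) = 92.23 ≈ 92.23 km. ✓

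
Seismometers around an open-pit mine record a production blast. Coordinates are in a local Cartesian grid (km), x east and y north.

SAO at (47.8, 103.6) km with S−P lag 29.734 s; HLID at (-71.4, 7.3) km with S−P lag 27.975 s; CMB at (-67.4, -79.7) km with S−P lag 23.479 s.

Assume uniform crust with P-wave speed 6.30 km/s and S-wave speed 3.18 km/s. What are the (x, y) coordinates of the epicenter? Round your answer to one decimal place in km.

Distance from S−P lag: d = Δt · v_P v_S / (v_P − v_S) = Δt · (6.30·3.18)/(6.30−3.18) ≈ 6.4212·Δt.
So d_SAO = 190.93, d_HLID = 179.63, d_CMB = 150.76 km.
Circle about each station: (x − 47.8)² + (y − 103.6)² = 190.93²; (x + 71.4)² + (y − 7.3)² = 179.63²; (x + 67.4)² + (y + 79.7)² = 150.76².
Subtracting the SAO equation from the HLID and CMB equations removes the quadratic terms:
-238.4 x − 192.6 y = -3679.22
-230.4 x − 366.6 y = 11602.74
Solving the 2×2 system: x ≈ 83.3, y ≈ -84.0 km.

(83.3, -84.0)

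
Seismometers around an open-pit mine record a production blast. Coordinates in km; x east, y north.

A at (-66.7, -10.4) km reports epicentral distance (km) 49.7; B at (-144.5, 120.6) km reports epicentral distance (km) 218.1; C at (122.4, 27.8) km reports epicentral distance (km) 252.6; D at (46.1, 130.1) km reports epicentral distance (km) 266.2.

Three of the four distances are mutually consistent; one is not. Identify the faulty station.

A

Solve using three stations at a time. Using B, C, D (subtract circle equations pairwise → linear system) gives (x, y) ≈ (-99.4, -92.5).
Distances from that point to each station vs reported:
  A: calculated 88.4 vs reported 49.7 → residual 38.7 km
  B: calculated 217.9 vs reported 218.1 → residual 0.2 km
  C: calculated 252.4 vs reported 252.6 → residual 0.2 km
  D: calculated 266.0 vs reported 266.2 → residual 0.2 km
B, C, D are mutually consistent (residuals ≈ 0); A is off by 38.7 km.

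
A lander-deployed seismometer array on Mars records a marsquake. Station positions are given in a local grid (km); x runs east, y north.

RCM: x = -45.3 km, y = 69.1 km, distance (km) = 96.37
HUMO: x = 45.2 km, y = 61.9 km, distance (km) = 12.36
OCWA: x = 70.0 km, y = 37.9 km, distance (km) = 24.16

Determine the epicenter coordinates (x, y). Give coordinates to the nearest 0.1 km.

x ≈ 49.2 km, y ≈ 50.2 km

Circle about each station: (x + 45.3)² + (y − 69.1)² = 96.37²; (x − 45.2)² + (y − 61.9)² = 12.36²; (x − 70.0)² + (y − 37.9)² = 24.16².
Subtracting pairs of circle equations eliminates x²+y² and gives linear equations (the radical axes):
181.0 x − 14.4 y = 8182.16
230.6 x − 62.4 y = 8212.98
Solving the 2×2 system: x ≈ 49.2, y ≈ 50.2 km.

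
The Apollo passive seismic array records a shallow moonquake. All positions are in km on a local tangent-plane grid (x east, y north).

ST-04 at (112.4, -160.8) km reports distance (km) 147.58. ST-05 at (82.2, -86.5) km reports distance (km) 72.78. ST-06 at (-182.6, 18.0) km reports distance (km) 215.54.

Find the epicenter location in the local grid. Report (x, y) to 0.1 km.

x ≈ 24.3 km, y ≈ -42.4 km

Circle about each station: (x − 112.4)² + (y + 160.8)² = 147.58²; (x − 82.2)² + (y + 86.5)² = 72.78²; (x + 182.6)² + (y − 18.0)² = 215.54².
Subtracting pairs of circle equations eliminates x²+y² and gives linear equations (the radical axes):
-60.4 x + 148.6 y = -7768.38
-590.0 x + 357.6 y = -29501.28
Solving the 2×2 system: x ≈ 24.3, y ≈ -42.4 km.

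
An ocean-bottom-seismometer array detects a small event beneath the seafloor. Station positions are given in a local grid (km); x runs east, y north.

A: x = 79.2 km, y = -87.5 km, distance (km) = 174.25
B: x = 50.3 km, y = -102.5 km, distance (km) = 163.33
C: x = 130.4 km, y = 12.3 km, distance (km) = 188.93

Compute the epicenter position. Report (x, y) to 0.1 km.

(-58.4, 19.4)

Circle about each station: (x − 79.2)² + (y + 87.5)² = 174.25²; (x − 50.3)² + (y + 102.5)² = 163.33²; (x − 130.4)² + (y − 12.3)² = 188.93².
Subtracting the A equation from the B and C equations removes the quadratic terms:
-57.8 x − 30.0 y = 2793.82
102.4 x + 199.6 y = -2104.92
Solving the 2×2 system: x ≈ -58.4, y ≈ 19.4 km.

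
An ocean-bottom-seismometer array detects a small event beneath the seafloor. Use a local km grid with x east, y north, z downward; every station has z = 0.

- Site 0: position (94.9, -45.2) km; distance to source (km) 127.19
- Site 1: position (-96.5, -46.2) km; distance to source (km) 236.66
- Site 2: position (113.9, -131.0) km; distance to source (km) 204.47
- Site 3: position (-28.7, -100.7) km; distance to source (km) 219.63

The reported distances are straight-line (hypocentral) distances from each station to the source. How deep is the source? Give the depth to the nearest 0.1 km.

Each station gives a sphere (x−x_i)² + (y−y_i)² + z² = d_i² (stations at z=0).
Subtracting the Site 0 sphere from Site 1 and Site 2: z² cancels, leaving linear equations in x and y:
-382.8 x − 2.0 y = -39433.02
38.0 x − 171.6 y = -6545.52
Solving: x ≈ 102.694, y ≈ 60.885 km (keep extra digits for the depth step; rounded: 102.7, 60.9).
Then from the Site 0 sphere: z² = 127.19² − (x − 94.9)² − (y + 45.2)² with x = 102.694, y = 60.885, so z ≈ 69.732 ≈ 69.7 km.
Check against Site 3 (with the unrounded solution): distance 219.63 ≈ 219.63 km. ✓

z ≈ 69.7 km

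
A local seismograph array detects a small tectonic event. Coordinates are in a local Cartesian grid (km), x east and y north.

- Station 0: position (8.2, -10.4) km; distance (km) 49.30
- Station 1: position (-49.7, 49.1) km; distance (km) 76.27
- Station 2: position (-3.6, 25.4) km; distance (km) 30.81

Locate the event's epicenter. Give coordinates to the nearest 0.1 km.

(25.4, 35.8)

Circle about each station: (x − 8.2)² + (y + 10.4)² = 49.30²; (x + 49.7)² + (y − 49.1)² = 76.27²; (x + 3.6)² + (y − 25.4)² = 30.81².
Subtracting pairs of circle equations eliminates x²+y² and gives linear equations (the radical axes):
-115.8 x + 119.0 y = 1318.88
-23.6 x + 71.6 y = 1963.95
Solving the 2×2 system: x ≈ 25.4, y ≈ 35.8 km.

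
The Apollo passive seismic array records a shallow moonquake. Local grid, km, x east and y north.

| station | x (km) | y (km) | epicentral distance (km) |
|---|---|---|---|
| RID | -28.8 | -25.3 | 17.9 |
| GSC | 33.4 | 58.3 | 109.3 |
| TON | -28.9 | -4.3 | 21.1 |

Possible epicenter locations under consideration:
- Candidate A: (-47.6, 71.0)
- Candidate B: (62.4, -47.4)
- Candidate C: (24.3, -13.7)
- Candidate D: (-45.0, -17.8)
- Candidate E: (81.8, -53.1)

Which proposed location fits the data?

For each candidate, compare |candidate − station| to the reported distance:
Candidate A: residuals RID 80.2, GSC 27.3, TON 56.5 → max 80.2 km
Candidate B: residuals RID 75.9, GSC 0.3, TON 79.9 → max 79.9 km
Candidate C: residuals RID 36.5, GSC 36.7, TON 32.9 → max 36.7 km
Candidate D: residuals RID 0.0, GSC 0.0, TON 0.1 → max 0.1 km
Candidate E: residuals RID 96.1, GSC 12.2, TON 99.9 → max 99.9 km
Only Candidate D has all residuals ≈ 0.

Candidate D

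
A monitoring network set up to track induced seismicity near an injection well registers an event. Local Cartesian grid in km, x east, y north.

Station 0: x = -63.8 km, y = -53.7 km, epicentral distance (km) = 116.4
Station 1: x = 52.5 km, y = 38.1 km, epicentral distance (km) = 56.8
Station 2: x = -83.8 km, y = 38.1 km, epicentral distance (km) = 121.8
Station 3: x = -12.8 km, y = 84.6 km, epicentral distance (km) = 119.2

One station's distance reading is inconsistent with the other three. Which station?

Solve using three stations at a time. Using Station 0, Station 1, Station 3 (subtract circle equations pairwise → linear system) gives (x, y) ≈ (47.1, -18.4).
Distances from that point to each station vs reported:
  Station 0: calculated 116.4 vs reported 116.4 → residual 0.0 km
  Station 1: calculated 56.8 vs reported 56.8 → residual 0.0 km
  Station 2: calculated 142.6 vs reported 121.8 → residual 20.8 km
  Station 3: calculated 119.2 vs reported 119.2 → residual 0.0 km
Station 0, Station 1, Station 3 are mutually consistent (residuals ≈ 0); Station 2 is off by 20.8 km.

Station 2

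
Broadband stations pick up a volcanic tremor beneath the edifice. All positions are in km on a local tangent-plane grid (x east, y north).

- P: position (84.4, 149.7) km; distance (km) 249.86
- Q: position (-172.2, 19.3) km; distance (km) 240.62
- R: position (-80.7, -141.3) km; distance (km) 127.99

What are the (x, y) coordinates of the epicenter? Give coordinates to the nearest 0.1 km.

Circle about each station: (x − 84.4)² + (y − 149.7)² = 249.86²; (x + 172.2)² + (y − 19.3)² = 240.62²; (x + 80.7)² + (y + 141.3)² = 127.99².
Subtracting the P equation from the Q and R equations removes the quadratic terms:
-513.2 x − 260.8 y = 5023.92
-330.2 x − 582.0 y = 42993.31
Solving the 2×2 system: x ≈ 39.0, y ≈ -96.0 km.

x ≈ 39.0 km, y ≈ -96.0 km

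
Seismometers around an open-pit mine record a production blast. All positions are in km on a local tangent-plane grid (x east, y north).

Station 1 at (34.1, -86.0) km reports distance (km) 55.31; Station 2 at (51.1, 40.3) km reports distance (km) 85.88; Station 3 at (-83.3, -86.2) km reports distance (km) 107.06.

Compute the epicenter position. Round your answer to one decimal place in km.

Circle about each station: (x − 34.1)² + (y + 86.0)² = 55.31²; (x − 51.1)² + (y − 40.3)² = 85.88²; (x + 83.3)² + (y + 86.2)² = 107.06².
Subtracting pairs of circle equations eliminates x²+y² and gives linear equations (the radical axes):
34.0 x + 252.6 y = -8639.69
-234.8 x − 0.4 y = -2592.13
Solving the 2×2 system: x ≈ 11.1, y ≈ -35.7 km.

11.1 km east, -35.7 km north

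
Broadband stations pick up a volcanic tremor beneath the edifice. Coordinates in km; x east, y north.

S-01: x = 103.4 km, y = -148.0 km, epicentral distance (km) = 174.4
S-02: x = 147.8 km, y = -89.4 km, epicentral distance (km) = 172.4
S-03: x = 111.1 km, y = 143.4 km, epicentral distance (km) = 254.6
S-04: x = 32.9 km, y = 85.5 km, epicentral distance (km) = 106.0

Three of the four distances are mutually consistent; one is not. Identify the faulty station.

S-03

Solve using three stations at a time. Using S-01, S-02, S-04 (subtract circle equations pairwise → linear system) gives (x, y) ≈ (-6.5, -12.7).
Distances from that point to each station vs reported:
  S-01: calculated 174.3 vs reported 174.4 → residual 0.1 km
  S-02: calculated 172.3 vs reported 172.4 → residual 0.1 km
  S-03: calculated 195.4 vs reported 254.6 → residual 59.2 km
  S-04: calculated 105.8 vs reported 106.0 → residual 0.2 km
S-01, S-02, S-04 are mutually consistent (residuals ≈ 0); S-03 is off by 59.2 km.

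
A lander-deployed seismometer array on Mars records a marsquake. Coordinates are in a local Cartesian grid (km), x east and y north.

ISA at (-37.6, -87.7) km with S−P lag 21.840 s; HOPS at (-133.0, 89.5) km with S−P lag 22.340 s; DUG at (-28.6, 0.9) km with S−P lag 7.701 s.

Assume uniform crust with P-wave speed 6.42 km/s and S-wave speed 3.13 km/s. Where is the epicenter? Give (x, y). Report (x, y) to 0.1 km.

(-5.2, 41.7)

Distance from S−P lag: d = Δt · v_P v_S / (v_P − v_S) = Δt · (6.42·3.13)/(6.42−3.13) ≈ 6.1078·Δt.
So d_ISA = 133.39, d_HOPS = 136.45, d_DUG = 47.04 km.
Circle about each station: (x + 37.6)² + (y + 87.7)² = 133.39²; (x + 133.0)² + (y − 89.5)² = 136.45²; (x + 28.6)² + (y − 0.9)² = 47.04².
Subtracting the ISA equation from the HOPS and DUG equations removes the quadratic terms:
-190.8 x + 354.4 y = 15768.49
18.0 x + 177.2 y = 7293.85
Solving the 2×2 system: x ≈ -5.2, y ≈ 41.7 km.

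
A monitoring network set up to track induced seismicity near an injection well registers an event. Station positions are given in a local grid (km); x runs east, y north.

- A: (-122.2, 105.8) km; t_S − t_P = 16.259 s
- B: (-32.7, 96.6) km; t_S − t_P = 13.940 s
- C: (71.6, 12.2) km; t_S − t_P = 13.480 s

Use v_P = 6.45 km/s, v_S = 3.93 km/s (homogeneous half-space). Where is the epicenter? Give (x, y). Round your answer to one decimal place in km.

Distance from S−P lag: d = Δt · v_P v_S / (v_P − v_S) = Δt · (6.45·3.93)/(6.45−3.93) ≈ 10.0589·Δt.
So d_A = 163.55, d_B = 140.22, d_C = 135.59 km.
Circle about each station: (x + 122.2)² + (y − 105.8)² = 163.55²; (x + 32.7)² + (y − 96.6)² = 140.22²; (x − 71.6)² + (y − 12.2)² = 135.59².
Subtracting the A equation from the B and C equations removes the quadratic terms:
179.0 x − 18.4 y = -8638.68
387.6 x − 187.2 y = -12487.13
Solving the 2×2 system: x ≈ -52.6, y ≈ -42.2 km.

(-52.6, -42.2)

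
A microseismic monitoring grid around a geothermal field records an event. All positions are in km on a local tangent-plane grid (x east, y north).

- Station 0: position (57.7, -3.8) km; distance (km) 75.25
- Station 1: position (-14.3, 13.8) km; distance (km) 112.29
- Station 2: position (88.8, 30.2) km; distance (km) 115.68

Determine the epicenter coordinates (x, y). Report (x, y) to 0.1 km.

x ≈ 49.5 km, y ≈ -78.6 km

Circle about each station: (x − 57.7)² + (y + 3.8)² = 75.25²; (x + 14.3)² + (y − 13.8)² = 112.29²; (x − 88.8)² + (y − 30.2)² = 115.68².
Subtracting the Station 0 equation from the Station 1 and Station 2 equations removes the quadratic terms:
-144.0 x + 35.2 y = -9895.28
62.2 x + 68.0 y = -2265.55
Solving the 2×2 system: x ≈ 49.5, y ≈ -78.6 km.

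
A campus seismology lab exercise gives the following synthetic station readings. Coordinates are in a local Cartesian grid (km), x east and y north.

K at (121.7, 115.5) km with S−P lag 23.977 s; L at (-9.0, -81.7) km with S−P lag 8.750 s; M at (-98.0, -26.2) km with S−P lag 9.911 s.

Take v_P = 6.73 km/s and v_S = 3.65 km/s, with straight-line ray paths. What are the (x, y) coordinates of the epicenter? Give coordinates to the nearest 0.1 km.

Distance from S−P lag: d = Δt · v_P v_S / (v_P − v_S) = Δt · (6.73·3.65)/(6.73−3.65) ≈ 7.9755·Δt.
So d_K = 191.23, d_L = 69.79, d_M = 79.05 km.
Circle about each station: (x − 121.7)² + (y − 115.5)² = 191.23²; (x + 9.0)² + (y + 81.7)² = 69.79²; (x + 98.0)² + (y + 26.2)² = 79.05².
Subtracting the K equation from the L and M equations removes the quadratic terms:
-261.4 x − 394.4 y = 10303.02
-439.4 x − 283.4 y = 12459.31
Solving the 2×2 system: x ≈ -20.1, y ≈ -12.8 km.
Check against K (with the unrounded x, y): √((x − 121.7)²+(y − 115.5)²) = 191.23 ≈ 191.23 km. ✓

-20.1 km east, -12.8 km north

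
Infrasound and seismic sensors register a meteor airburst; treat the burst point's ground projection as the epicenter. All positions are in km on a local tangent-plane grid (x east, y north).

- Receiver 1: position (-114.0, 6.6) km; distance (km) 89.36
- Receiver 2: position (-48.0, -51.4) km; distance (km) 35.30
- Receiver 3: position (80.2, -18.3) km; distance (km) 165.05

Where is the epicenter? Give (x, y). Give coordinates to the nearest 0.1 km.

x ≈ -75.2 km, y ≈ -73.9 km

Circle about each station: (x + 114.0)² + (y − 6.6)² = 89.36²; (x + 48.0)² + (y + 51.4)² = 35.30²; (x − 80.2)² + (y + 18.3)² = 165.05².
Subtracting pairs of circle equations eliminates x²+y² and gives linear equations (the radical axes):
132.0 x − 116.0 y = -1354.48
388.4 x − 49.8 y = -25528.92
Solving the 2×2 system: x ≈ -75.2, y ≈ -73.9 km.
Check against Receiver 1 (with the unrounded x, y): √((x + 114.0)²+(y − 6.6)²) = 89.36 ≈ 89.36 km. ✓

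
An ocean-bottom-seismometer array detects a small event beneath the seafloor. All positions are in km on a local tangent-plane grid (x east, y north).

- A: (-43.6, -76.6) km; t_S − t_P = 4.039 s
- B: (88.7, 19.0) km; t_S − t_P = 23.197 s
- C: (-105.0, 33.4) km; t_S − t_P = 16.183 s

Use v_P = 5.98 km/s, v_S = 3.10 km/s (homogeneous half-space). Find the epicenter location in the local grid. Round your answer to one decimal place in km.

Distance from S−P lag: d = Δt · v_P v_S / (v_P − v_S) = Δt · (5.98·3.10)/(5.98−3.10) ≈ 6.4368·Δt.
So d_A = 26.00, d_B = 149.31, d_C = 104.17 km.
Circle about each station: (x + 43.6)² + (y + 76.6)² = 26.00²; (x − 88.7)² + (y − 19.0)² = 149.31²; (x + 105.0)² + (y − 33.4)² = 104.17².
Subtracting the A equation from the B and C equations removes the quadratic terms:
264.6 x + 191.2 y = -21157.31
-122.8 x + 220.0 y = -5803.35
Solving the 2×2 system: x ≈ -43.4, y ≈ -50.6 km.

-43.4 km east, -50.6 km north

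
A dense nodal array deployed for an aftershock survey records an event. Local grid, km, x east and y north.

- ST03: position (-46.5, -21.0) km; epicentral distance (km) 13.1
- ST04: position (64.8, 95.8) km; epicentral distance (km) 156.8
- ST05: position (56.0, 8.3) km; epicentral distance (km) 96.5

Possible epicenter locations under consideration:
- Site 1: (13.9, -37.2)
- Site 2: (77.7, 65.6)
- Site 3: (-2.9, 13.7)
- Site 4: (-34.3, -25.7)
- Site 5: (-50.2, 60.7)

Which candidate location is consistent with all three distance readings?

For each candidate, compare |candidate − station| to the reported distance:
Site 1: residuals ST03 49.4, ST04 14.4, ST05 34.5 → max 49.4 km
Site 2: residuals ST03 138.3, ST04 124.0, ST05 35.2 → max 138.3 km
Site 3: residuals ST03 42.6, ST04 50.4, ST05 37.4 → max 50.4 km
Site 4: residuals ST03 0.0, ST04 0.0, ST05 0.0 → max 0.0 km
Site 5: residuals ST03 68.7, ST04 36.6, ST05 21.9 → max 68.7 km
Only Site 4 has all residuals ≈ 0.

Site 4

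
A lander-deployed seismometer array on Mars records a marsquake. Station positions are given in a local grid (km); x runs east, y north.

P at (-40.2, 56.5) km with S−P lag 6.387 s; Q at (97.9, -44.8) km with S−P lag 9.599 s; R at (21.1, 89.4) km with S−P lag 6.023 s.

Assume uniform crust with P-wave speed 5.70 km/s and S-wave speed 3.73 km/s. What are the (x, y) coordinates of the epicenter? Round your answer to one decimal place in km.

x ≈ 20.8 km, y ≈ 24.4 km

Distance from S−P lag: d = Δt · v_P v_S / (v_P − v_S) = Δt · (5.70·3.73)/(5.70−3.73) ≈ 10.7924·Δt.
So d_P = 68.93, d_Q = 103.60, d_R = 65.00 km.
Circle about each station: (x + 40.2)² + (y − 56.5)² = 68.93²; (x − 97.9)² + (y + 44.8)² = 103.60²; (x − 21.1)² + (y − 89.4)² = 65.00².
Subtracting pairs of circle equations eliminates x²+y² and gives linear equations (the radical axes):
276.2 x − 202.6 y = 801.54
122.6 x + 65.8 y = 4155.62
Solving the 2×2 system: x ≈ 20.8, y ≈ 24.4 km.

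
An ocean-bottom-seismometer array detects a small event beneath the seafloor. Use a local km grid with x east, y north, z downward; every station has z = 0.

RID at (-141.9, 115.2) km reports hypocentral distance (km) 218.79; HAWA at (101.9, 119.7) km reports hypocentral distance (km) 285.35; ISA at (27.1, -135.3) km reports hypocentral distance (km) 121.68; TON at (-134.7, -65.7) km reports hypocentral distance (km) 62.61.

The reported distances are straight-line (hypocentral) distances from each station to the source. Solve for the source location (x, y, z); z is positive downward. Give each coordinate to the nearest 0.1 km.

x ≈ -84.9 km, y ≈ -94.6 km, depth ≈ 24.6 km

Each station gives a sphere (x−x_i)² + (y−y_i)² + z² = d_i² (stations at z=0).
Subtracting the RID sphere from HAWA and ISA: z² cancels, leaving linear equations in x and y:
487.6 x + 9.0 y = -42250.51
338.0 x − 501.0 y = 18696.89
Solving: x ≈ -84.904, y ≈ -94.600 km (keep extra digits for the depth step; rounded: -84.9, -94.6).
Then from the RID sphere: z² = 218.79² − (x + 141.9)² − (y − 115.2)² with x = -84.904, y = -94.600, so z ≈ 24.586 ≈ 24.6 km.
Check against TON (with the unrounded solution): distance 62.61 ≈ 62.61 km. ✓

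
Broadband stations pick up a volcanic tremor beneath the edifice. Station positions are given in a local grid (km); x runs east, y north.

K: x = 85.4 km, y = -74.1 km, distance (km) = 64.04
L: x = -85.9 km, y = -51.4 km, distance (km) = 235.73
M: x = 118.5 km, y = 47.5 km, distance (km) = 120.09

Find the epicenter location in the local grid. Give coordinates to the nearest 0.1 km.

Circle about each station: (x − 85.4)² + (y + 74.1)² = 64.04²; (x + 85.9)² + (y + 51.4)² = 235.73²; (x − 118.5)² + (y − 47.5)² = 120.09².
Subtracting the K equation from the L and M equations removes the quadratic terms:
-342.6 x + 45.4 y = -54230.71
66.2 x + 243.2 y = -6805.96
Solving the 2×2 system: x ≈ 149.2, y ≈ -68.6 km.

x ≈ 149.2 km, y ≈ -68.6 km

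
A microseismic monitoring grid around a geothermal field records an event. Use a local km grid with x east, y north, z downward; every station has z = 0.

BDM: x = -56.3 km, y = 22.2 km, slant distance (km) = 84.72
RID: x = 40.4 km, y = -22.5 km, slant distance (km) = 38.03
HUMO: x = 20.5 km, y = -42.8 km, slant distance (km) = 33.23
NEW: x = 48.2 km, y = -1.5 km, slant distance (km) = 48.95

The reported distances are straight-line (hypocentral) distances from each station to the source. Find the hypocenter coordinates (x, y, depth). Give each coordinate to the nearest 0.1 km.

Each station gives a sphere (x−x_i)² + (y−y_i)² + z² = d_i² (stations at z=0).
Subtracting the BDM sphere from RID and HUMO: z² cancels, leaving linear equations in x and y:
193.4 x − 89.4 y = 4207.08
153.6 x − 130.0 y = 4662.81
Solving: x ≈ 11.399, y ≈ -22.399 km (keep extra digits for the depth step; rounded: 11.4, -22.4).
Then from the BDM sphere: z² = 84.72² − (x + 56.3)² − (y − 22.2)² with x = 11.399, y = -22.399, so z ≈ 24.602 ≈ 24.6 km.

(11.4, -22.4, 24.6)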